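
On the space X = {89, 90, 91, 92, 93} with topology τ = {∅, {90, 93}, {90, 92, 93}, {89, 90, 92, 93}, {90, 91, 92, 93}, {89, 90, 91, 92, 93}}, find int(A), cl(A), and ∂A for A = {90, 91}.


int(A) = ∅, cl(A) = {89, 90, 91, 92, 93}, ∂A = {89, 90, 91, 92, 93}.

Closed sets in (X, τ) are complements of opens:
  closed(X, τ) = {∅, {89}, {91}, {89, 91}, {89, 91, 92}, {89, 90, 91, 92, 93}}.
int(A) = ⋃ {U ∈ τ : U ⊆ A}. Opens contained in A: ∅.
Taking the union of these: int(A) = ∅.
cl(A) = ⋂ {C closed : A ⊆ C}. Closed sets containing A: {89, 90, 91, 92, 93}.
Intersecting these: cl(A) = {89, 90, 91, 92, 93}.
∂A = cl(A) ∖ int(A) = {89, 90, 91, 92, 93} ∖ ∅ = {89, 90, 91, 92, 93}.


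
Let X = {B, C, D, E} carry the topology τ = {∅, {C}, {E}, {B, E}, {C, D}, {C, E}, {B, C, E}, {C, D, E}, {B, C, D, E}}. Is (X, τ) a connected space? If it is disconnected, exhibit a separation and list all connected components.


(X, τ) is disconnected; components = [{B, E}, {C, D}].

Find clopen sets (U ∈ τ with X ∖ U ∈ τ):
  U = ∅, X ∖ U = {B, C, D, E} — both open, so U is clopen.
  U = {B, E}, X ∖ U = {C, D} — both open, so U is clopen.
  U = {C, D}, X ∖ U = {B, E} — both open, so U is clopen.
  U = {B, C, D, E}, X ∖ U = ∅ — both open, so U is clopen.
Nontrivial clopen(s) exist: e.g. {C, D}. So (X, τ) is disconnected.
Compute connected components by grouping points that agree on all clopens:
  component: {B, E}
  component: {C, D}


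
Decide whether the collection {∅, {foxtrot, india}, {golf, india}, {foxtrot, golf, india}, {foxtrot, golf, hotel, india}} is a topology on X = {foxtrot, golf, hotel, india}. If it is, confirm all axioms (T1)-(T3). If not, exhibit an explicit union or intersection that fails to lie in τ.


τ is NOT a topology on X.

Axiom (T1): ∅ ∈ τ? Yes; X ∈ τ? Yes.
Axiom (T2/T3): check pairwise unions and intersections of members of τ.
Counterexample for (T3): {foxtrot, india} ∩ {golf, india} = {india} ∉ τ. Therefore τ is NOT a topology.


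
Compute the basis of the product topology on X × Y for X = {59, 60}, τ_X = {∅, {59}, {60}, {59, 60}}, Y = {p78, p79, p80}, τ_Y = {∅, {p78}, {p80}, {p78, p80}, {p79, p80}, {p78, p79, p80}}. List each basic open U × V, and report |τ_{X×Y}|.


Basis B = {∅ × ∅, {59} × {p78}, {59} × {p80}, {60} × {p78}, {60} × {p80}, {59} × {p78, p80}, {59, 60} × {p78}, {59} × {p79, p80}, {59, 60} × {p80}, {60} × {p78, p80}, {60} × {p79, p80}, {59} × {p78, p79, p80}, {60} × {p78, p79, p80}, {59, 60} × {p78, p80}, {59, 60} × {p79, p80}, {59, 60} × {p78, p79, p80}}; |τ_{X×Y}| = 36.

Enumerate products U × V with U ∈ τ_X, V ∈ τ_Y (deduplicated):
  ∅ × ∅ = {} (∅)
  {59} × {p78} = {(59,p78)}
  {59} × {p80} = {(59,p80)}
  {60} × {p78} = {(60,p78)}
  {60} × {p80} = {(60,p80)}
  {59} × {p78, p80} = {(59,p78), (59,p80)}
  {59, 60} × {p78} = {(59,p78), (60,p78)}
  {59} × {p79, p80} = {(59,p79), (59,p80)}
  {59, 60} × {p80} = {(59,p80), (60,p80)}
  {60} × {p78, p80} = {(60,p78), (60,p80)}
  {60} × {p79, p80} = {(60,p79), (60,p80)}
  {59} × {p78, p79, p80} = {(59,p78), (59,p79), (59,p80)}
  {60} × {p78, p79, p80} = {(60,p78), (60,p79), (60,p80)}
  {59, 60} × {p78, p80} = {(59,p78), (59,p80), (60,p78), (60,p80)}
  {59, 60} × {p79, p80} = {(59,p79), (59,p80), (60,p79), (60,p80)}
  {59, 60} × {p78, p79, p80} = {(59,p78), (59,p79), (59,p80), (60,p78), (60,p79), (60,p80)}
These 16 distinct sets form the basis B.
Close under arbitrary unions to get τ_{X×Y}; counting gives |τ_{X×Y}| = 36.


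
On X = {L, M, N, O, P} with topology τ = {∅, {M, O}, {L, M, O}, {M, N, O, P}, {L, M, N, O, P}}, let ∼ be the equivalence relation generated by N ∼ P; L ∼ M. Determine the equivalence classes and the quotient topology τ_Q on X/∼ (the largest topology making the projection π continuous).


X/∼ = {[L=M], [N=P], [O]}; |τ_Q| = 3.

Equivalence classes: [L=M], [N=P], [O].
Quotient map π: X → X/∼ sends L ↦ [L=M], M ↦ [L=M], N ↦ [N=P], O ↦ [O], P ↦ [N=P].
For each subset V ⊆ X/∼, compute π^{-1}(V) ⊆ X and check whether π^{-1}(V) ∈ τ. V is open in τ_Q iff π^{-1}(V) ∈ τ.
  V = {}: π^{-1}(V) = ∅ ∈ τ ✓.
  V = {[L=M]}: π^{-1}(V) = {L, M} ∉ τ ✗.
  V = {[N=P]}: π^{-1}(V) = {N, P} ∉ τ ✗.
  V = {[L=M], [N=P]}: π^{-1}(V) = {L, M, N, P} ∉ τ ✗.
  V = {[O]}: π^{-1}(V) = {O} ∉ τ ✗.
  V = {[L=M], [O]}: π^{-1}(V) = {L, M, O} ∈ τ ✓.
  V = {[N=P], [O]}: π^{-1}(V) = {N, O, P} ∉ τ ✗.
  V = {[L=M], [N=P], [O]}: π^{-1}(V) = {L, M, N, O, P} ∈ τ ✓.
Open sets in the quotient: τ_Q = {{}, {[L=M], [O]}, {[L=M], [N=P], [O]}} (3 elements).


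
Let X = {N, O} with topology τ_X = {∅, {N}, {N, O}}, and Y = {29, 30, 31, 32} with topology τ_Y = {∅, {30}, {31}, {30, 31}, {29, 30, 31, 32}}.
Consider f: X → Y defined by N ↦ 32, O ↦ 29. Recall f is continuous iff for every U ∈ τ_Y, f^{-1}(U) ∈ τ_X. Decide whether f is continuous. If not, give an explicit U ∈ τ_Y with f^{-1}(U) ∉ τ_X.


f IS continuous.

Compute f^{-1}(U) for each U ∈ τ_Y:
  U = ∅: f^{-1}(U) = ∅ ∈ τ_X ✓.
  U = {30}: f^{-1}(U) = ∅ ∈ τ_X ✓.
  U = {31}: f^{-1}(U) = ∅ ∈ τ_X ✓.
  U = {30, 31}: f^{-1}(U) = ∅ ∈ τ_X ✓.
  U = {29, 30, 31, 32}: f^{-1}(U) = {N, O} ∈ τ_X ✓.
Every preimage lies in τ_X, so f IS continuous.


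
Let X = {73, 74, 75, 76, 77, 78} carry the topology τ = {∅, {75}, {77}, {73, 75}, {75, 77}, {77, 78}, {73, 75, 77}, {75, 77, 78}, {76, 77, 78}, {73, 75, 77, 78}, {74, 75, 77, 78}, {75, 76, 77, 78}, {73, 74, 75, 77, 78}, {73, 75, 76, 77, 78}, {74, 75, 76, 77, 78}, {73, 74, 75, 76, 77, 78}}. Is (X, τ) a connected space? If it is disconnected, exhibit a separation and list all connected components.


(X, τ) is connected.

Find clopen sets (U ∈ τ with X ∖ U ∈ τ):
  U = ∅, X ∖ U = {73, 74, 75, 76, 77, 78} — both open, so U is clopen.
  U = {73, 74, 75, 76, 77, 78}, X ∖ U = ∅ — both open, so U is clopen.
Only trivial clopens (∅ and X) exist, so (X, τ) is connected.
Compute connected components by grouping points that agree on all clopens:
  component: {73, 74, 75, 76, 77, 78}


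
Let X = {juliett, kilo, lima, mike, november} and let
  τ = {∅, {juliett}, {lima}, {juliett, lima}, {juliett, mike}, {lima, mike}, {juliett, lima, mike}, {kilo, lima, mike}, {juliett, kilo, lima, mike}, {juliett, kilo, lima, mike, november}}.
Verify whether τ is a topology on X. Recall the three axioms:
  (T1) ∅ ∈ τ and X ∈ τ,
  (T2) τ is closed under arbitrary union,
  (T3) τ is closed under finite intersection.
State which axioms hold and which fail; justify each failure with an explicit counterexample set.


τ is NOT a topology on X.

Axiom (T1): ∅ ∈ τ? Yes; X ∈ τ? Yes.
Axiom (T2/T3): check pairwise unions and intersections of members of τ.
Counterexample for (T3): {juliett, mike} ∩ {lima, mike} = {mike} ∉ τ. Therefore τ is NOT a topology.


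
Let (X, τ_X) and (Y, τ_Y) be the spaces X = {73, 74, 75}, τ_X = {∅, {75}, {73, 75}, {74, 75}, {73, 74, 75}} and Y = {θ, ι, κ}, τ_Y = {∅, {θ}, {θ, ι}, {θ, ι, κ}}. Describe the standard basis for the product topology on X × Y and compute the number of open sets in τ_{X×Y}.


Basis B = {∅ × ∅, {75} × {θ}, {73, 75} × {θ}, {74, 75} × {θ}, {75} × {θ, ι}, {73, 74, 75} × {θ}, {75} × {θ, ι, κ}, {73, 75} × {θ, ι}, {74, 75} × {θ, ι}, {73, 75} × {θ, ι, κ}, {73, 74, 75} × {θ, ι}, {74, 75} × {θ, ι, κ}, {73, 74, 75} × {θ, ι, κ}}; |τ_{X×Y}| = 30.

Enumerate products U × V with U ∈ τ_X, V ∈ τ_Y (deduplicated):
  ∅ × ∅ = {} (∅)
  {75} × {θ} = {(75,θ)}
  {73, 75} × {θ} = {(73,θ), (75,θ)}
  {74, 75} × {θ} = {(74,θ), (75,θ)}
  {75} × {θ, ι} = {(75,θ), (75,ι)}
  {73, 74, 75} × {θ} = {(73,θ), (74,θ), (75,θ)}
  {75} × {θ, ι, κ} = {(75,θ), (75,ι), (75,κ)}
  {73, 75} × {θ, ι} = {(73,θ), (73,ι), (75,θ), (75,ι)}
  {74, 75} × {θ, ι} = {(74,θ), (74,ι), (75,θ), (75,ι)}
  {73, 75} × {θ, ι, κ} = {(73,θ), (73,ι), (73,κ), (75,θ), (75,ι), (75,κ)}
  {73, 74, 75} × {θ, ι} = {(73,θ), (73,ι), (74,θ), (74,ι), (75,θ), (75,ι)}
  {74, 75} × {θ, ι, κ} = {(74,θ), (74,ι), (74,κ), (75,θ), (75,ι), (75,κ)}
  {73, 74, 75} × {θ, ι, κ} = {(73,θ), (73,ι), (73,κ), (74,θ), (74,ι), (74,κ), (75,θ), (75,ι), (75,κ)}
These 13 distinct sets form the basis B.
Close under arbitrary unions to get τ_{X×Y}; counting gives |τ_{X×Y}| = 30.


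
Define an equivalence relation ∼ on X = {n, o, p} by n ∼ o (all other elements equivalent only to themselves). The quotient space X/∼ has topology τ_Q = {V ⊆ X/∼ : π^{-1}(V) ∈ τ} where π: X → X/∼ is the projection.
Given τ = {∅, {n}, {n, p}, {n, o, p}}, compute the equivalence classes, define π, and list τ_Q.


X/∼ = {[n=o], [p]}; |τ_Q| = 2.

Equivalence classes: [n=o], [p].
Quotient map π: X → X/∼ sends n ↦ [n=o], o ↦ [n=o], p ↦ [p].
For each subset V ⊆ X/∼, compute π^{-1}(V) ⊆ X and check whether π^{-1}(V) ∈ τ. V is open in τ_Q iff π^{-1}(V) ∈ τ.
  V = {}: π^{-1}(V) = ∅ ∈ τ ✓.
  V = {[n=o]}: π^{-1}(V) = {n, o} ∉ τ ✗.
  V = {[p]}: π^{-1}(V) = {p} ∉ τ ✗.
  V = {[n=o], [p]}: π^{-1}(V) = {n, o, p} ∈ τ ✓.
Open sets in the quotient: τ_Q = {{}, {[n=o], [p]}} (2 elements).


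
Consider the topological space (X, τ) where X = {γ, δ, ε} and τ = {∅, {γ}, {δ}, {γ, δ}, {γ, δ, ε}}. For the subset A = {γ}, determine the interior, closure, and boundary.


int(A) = {γ}, cl(A) = {γ, ε}, ∂A = {ε}.

Closed sets in (X, τ) are complements of opens:
  closed(X, τ) = {∅, {ε}, {γ, ε}, {δ, ε}, {γ, δ, ε}}.
int(A) = ⋃ {U ∈ τ : U ⊆ A}. Opens contained in A: ∅, {γ}.
Taking the union of these: int(A) = {γ}.
cl(A) = ⋂ {C closed : A ⊆ C}. Closed sets containing A: {γ, ε}, {γ, δ, ε}.
Intersecting these: cl(A) = {γ, ε}.
∂A = cl(A) ∖ int(A) = {γ, ε} ∖ {γ} = {ε}.


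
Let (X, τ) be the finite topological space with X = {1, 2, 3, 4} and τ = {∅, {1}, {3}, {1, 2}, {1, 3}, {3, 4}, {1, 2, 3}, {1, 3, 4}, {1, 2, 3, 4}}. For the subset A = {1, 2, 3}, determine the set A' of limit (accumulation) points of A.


A' = {2, 4}

For each x ∈ X, list the open sets U ∈ τ with x ∈ U, then check whether U ∩ (A ∖ {x}) ≠ ∅ for every such U.
  x = 1: open {1} ∋ x has {1} ∩ (A ∖ {1}) = ∅, so x is NOT a limit point.
  x = 2: opens ∋ x are {1, 2}, {1, 2, 3}, {1, 2, 3, 4}; each meets A ∖ {2}, so x IS a limit point.
  x = 3: open {3} ∋ x has {3} ∩ (A ∖ {3}) = ∅, so x is NOT a limit point.
  x = 4: opens ∋ x are {3, 4}, {1, 3, 4}, {1, 2, 3, 4}; each meets A ∖ {4}, so x IS a limit point.
Collecting: A' = {2, 4}.


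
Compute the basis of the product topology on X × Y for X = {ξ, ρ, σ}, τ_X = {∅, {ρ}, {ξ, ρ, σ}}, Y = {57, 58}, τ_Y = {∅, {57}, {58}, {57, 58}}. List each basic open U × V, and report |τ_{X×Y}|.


Basis B = {∅ × ∅, {ρ} × {57}, {ρ} × {58}, {ρ} × {57, 58}, {ξ, ρ, σ} × {57}, {ξ, ρ, σ} × {58}, {ξ, ρ, σ} × {57, 58}}; |τ_{X×Y}| = 9.

Enumerate products U × V with U ∈ τ_X, V ∈ τ_Y (deduplicated):
  ∅ × ∅ = {} (∅)
  {ρ} × {57} = {(ρ,57)}
  {ρ} × {58} = {(ρ,58)}
  {ρ} × {57, 58} = {(ρ,57), (ρ,58)}
  {ξ, ρ, σ} × {57} = {(ξ,57), (ρ,57), (σ,57)}
  {ξ, ρ, σ} × {58} = {(ξ,58), (ρ,58), (σ,58)}
  {ξ, ρ, σ} × {57, 58} = {(ξ,57), (ξ,58), (ρ,57), (ρ,58), (σ,57), (σ,58)}
These 7 distinct sets form the basis B.
Close under arbitrary unions to get τ_{X×Y}; counting gives |τ_{X×Y}| = 9.


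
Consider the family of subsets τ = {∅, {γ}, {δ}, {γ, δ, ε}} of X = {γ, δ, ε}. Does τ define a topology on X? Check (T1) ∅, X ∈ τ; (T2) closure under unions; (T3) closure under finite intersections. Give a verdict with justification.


τ is NOT a topology on X.

Axiom (T1): ∅ ∈ τ? Yes; X ∈ τ? Yes.
Axiom (T2/T3): check pairwise unions and intersections of members of τ.
Counterexample for (T2): {γ} ∪ {δ} = {γ, δ} ∉ τ. Therefore τ is NOT a topology.


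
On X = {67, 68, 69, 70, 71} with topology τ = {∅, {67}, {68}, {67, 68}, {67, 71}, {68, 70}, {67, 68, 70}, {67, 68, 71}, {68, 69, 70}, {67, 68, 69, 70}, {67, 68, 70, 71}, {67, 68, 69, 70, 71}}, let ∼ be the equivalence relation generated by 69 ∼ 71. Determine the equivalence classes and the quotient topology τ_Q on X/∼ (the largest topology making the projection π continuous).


X/∼ = {[67], [68], [69=71], [70]}; |τ_Q| = 7.

Equivalence classes: [67], [68], [69=71], [70].
Quotient map π: X → X/∼ sends 67 ↦ [67], 68 ↦ [68], 69 ↦ [69=71], 70 ↦ [70], 71 ↦ [69=71].
For each subset V ⊆ X/∼, compute π^{-1}(V) ⊆ X and check whether π^{-1}(V) ∈ τ. V is open in τ_Q iff π^{-1}(V) ∈ τ.
  V = {}: π^{-1}(V) = ∅ ∈ τ ✓.
  V = {[67]}: π^{-1}(V) = {67} ∈ τ ✓.
  V = {[68]}: π^{-1}(V) = {68} ∈ τ ✓.
  V = {[67], [68]}: π^{-1}(V) = {67, 68} ∈ τ ✓.
  V = {[69=71]}: π^{-1}(V) = {69, 71} ∉ τ ✗.
  V = {[67], [69=71]}: π^{-1}(V) = {67, 69, 71} ∉ τ ✗.
  V = {[68], [69=71]}: π^{-1}(V) = {68, 69, 71} ∉ τ ✗.
  V = {[67], [68], [69=71]}: π^{-1}(V) = {67, 68, 69, 71} ∉ τ ✗.
  V = {[70]}: π^{-1}(V) = {70} ∉ τ ✗.
  V = {[67], [70]}: π^{-1}(V) = {67, 70} ∉ τ ✗.
  V = {[68], [70]}: π^{-1}(V) = {68, 70} ∈ τ ✓.
  V = {[67], [68], [70]}: π^{-1}(V) = {67, 68, 70} ∈ τ ✓.
  V = {[69=71], [70]}: π^{-1}(V) = {69, 70, 71} ∉ τ ✗.
  V = {[67], [69=71], [70]}: π^{-1}(V) = {67, 69, 70, 71} ∉ τ ✗.
  V = {[68], [69=71], [70]}: π^{-1}(V) = {68, 69, 70, 71} ∉ τ ✗.
  V = {[67], [68], [69=71], [70]}: π^{-1}(V) = {67, 68, 69, 70, 71} ∈ τ ✓.
Open sets in the quotient: τ_Q = {{}, {[67]}, {[68]}, {[67], [68]}, {[68], [70]}, {[67], [68], [70]}, {[67], [68], [69=71], [70]}} (7 elements).


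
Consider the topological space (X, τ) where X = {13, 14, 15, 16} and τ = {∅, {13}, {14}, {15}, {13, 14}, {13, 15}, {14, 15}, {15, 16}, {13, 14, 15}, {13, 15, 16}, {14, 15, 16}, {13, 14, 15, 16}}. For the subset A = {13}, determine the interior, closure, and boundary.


int(A) = {13}, cl(A) = {13}, ∂A = ∅.

Closed sets in (X, τ) are complements of opens:
  closed(X, τ) = {∅, {13}, {14}, {16}, {13, 14}, {13, 16}, {14, 16}, {15, 16}, {13, 14, 16}, {13, 15, 16}, {14, 15, 16}, {13, 14, 15, 16}}.
int(A) = ⋃ {U ∈ τ : U ⊆ A}. Opens contained in A: ∅, {13}.
Taking the union of these: int(A) = {13}.
cl(A) = ⋂ {C closed : A ⊆ C}. Closed sets containing A: {13}, {13, 14}, {13, 16}, {13, 14, 16}, {13, 15, 16}, {13, 14, 15, 16}.
Intersecting these: cl(A) = {13}.
∂A = cl(A) ∖ int(A) = {13} ∖ {13} = ∅.


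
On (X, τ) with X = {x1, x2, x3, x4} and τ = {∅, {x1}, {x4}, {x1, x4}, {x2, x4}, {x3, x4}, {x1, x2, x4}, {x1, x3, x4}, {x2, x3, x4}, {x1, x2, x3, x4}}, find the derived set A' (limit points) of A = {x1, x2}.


A' = ∅

For each x ∈ X, list the open sets U ∈ τ with x ∈ U, then check whether U ∩ (A ∖ {x}) ≠ ∅ for every such U.
  x = x1: open {x1} ∋ x has {x1} ∩ (A ∖ {x1}) = ∅, so x is NOT a limit point.
  x = x2: open {x2, x4} ∋ x has {x2, x4} ∩ (A ∖ {x2}) = ∅, so x is NOT a limit point.
  x = x3: open {x3, x4} ∋ x has {x3, x4} ∩ (A ∖ {x3}) = ∅, so x is NOT a limit point.
  x = x4: open {x4} ∋ x has {x4} ∩ (A ∖ {x4}) = ∅, so x is NOT a limit point.
Collecting: A' = ∅.


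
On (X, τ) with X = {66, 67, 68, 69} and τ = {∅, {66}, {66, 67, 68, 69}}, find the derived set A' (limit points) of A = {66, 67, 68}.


A' = {67, 68, 69}

For each x ∈ X, list the open sets U ∈ τ with x ∈ U, then check whether U ∩ (A ∖ {x}) ≠ ∅ for every such U.
  x = 66: open {66} ∋ x has {66} ∩ (A ∖ {66}) = ∅, so x is NOT a limit point.
  x = 67: opens ∋ x are {66, 67, 68, 69}; each meets A ∖ {67}, so x IS a limit point.
  x = 68: opens ∋ x are {66, 67, 68, 69}; each meets A ∖ {68}, so x IS a limit point.
  x = 69: opens ∋ x are {66, 67, 68, 69}; each meets A ∖ {69}, so x IS a limit point.
Collecting: A' = {67, 68, 69}.


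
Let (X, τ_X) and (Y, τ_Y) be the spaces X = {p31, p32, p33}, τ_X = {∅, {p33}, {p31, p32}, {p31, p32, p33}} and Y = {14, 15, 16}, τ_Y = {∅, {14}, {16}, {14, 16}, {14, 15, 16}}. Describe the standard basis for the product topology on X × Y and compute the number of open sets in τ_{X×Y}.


Basis B = {∅ × ∅, {p33} × {14}, {p33} × {16}, {p31, p32} × {14}, {p31, p32} × {16}, {p33} × {14, 16}, {p31, p32, p33} × {14}, {p31, p32, p33} × {16}, {p33} × {14, 15, 16}, {p31, p32} × {14, 16}, {p31, p32} × {14, 15, 16}, {p31, p32, p33} × {14, 16}, {p31, p32, p33} × {14, 15, 16}}; |τ_{X×Y}| = 25.

Enumerate products U × V with U ∈ τ_X, V ∈ τ_Y (deduplicated):
  ∅ × ∅ = {} (∅)
  {p33} × {14} = {(p33,14)}
  {p33} × {16} = {(p33,16)}
  {p31, p32} × {14} = {(p31,14), (p32,14)}
  {p31, p32} × {16} = {(p31,16), (p32,16)}
  {p33} × {14, 16} = {(p33,14), (p33,16)}
  {p31, p32, p33} × {14} = {(p31,14), (p32,14), (p33,14)}
  {p31, p32, p33} × {16} = {(p31,16), (p32,16), (p33,16)}
  {p33} × {14, 15, 16} = {(p33,14), (p33,15), (p33,16)}
  {p31, p32} × {14, 16} = {(p31,14), (p31,16), (p32,14), (p32,16)}
  {p31, p32} × {14, 15, 16} = {(p31,14), (p31,15), (p31,16), (p32,14), (p32,15), (p32,16)}
  {p31, p32, p33} × {14, 16} = {(p31,14), (p31,16), (p32,14), (p32,16), (p33,14), (p33,16)}
  {p31, p32, p33} × {14, 15, 16} = {(p31,14), (p31,15), (p31,16), (p32,14), (p32,15), (p32,16), (p33,14), (p33,15), (p33,16)}
These 13 distinct sets form the basis B.
Close under arbitrary unions to get τ_{X×Y}; counting gives |τ_{X×Y}| = 25.


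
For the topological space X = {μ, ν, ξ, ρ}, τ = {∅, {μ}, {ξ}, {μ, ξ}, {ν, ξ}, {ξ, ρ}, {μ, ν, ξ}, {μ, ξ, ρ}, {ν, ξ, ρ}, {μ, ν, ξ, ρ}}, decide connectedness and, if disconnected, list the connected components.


(X, τ) is disconnected; components = [{μ}, {ν, ξ, ρ}].

Find clopen sets (U ∈ τ with X ∖ U ∈ τ):
  U = ∅, X ∖ U = {μ, ν, ξ, ρ} — both open, so U is clopen.
  U = {μ}, X ∖ U = {ν, ξ, ρ} — both open, so U is clopen.
  U = {ν, ξ, ρ}, X ∖ U = {μ} — both open, so U is clopen.
  U = {μ, ν, ξ, ρ}, X ∖ U = ∅ — both open, so U is clopen.
Nontrivial clopen(s) exist: e.g. {μ}. So (X, τ) is disconnected.
Compute connected components by grouping points that agree on all clopens:
  component: {μ}
  component: {ν, ξ, ρ}


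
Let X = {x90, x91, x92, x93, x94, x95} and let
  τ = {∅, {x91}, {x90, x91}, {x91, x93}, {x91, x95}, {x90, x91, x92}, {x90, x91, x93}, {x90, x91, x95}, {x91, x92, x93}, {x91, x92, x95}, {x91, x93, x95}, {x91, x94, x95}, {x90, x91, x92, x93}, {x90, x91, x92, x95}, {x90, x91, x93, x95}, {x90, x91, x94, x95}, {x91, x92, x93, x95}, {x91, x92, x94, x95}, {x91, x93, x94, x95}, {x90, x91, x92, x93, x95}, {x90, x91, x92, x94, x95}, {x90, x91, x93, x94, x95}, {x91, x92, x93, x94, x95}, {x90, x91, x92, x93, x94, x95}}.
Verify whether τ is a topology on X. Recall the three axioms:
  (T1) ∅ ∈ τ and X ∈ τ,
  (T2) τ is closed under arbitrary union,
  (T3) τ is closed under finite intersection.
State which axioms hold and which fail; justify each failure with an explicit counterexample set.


τ is NOT a topology on X.

Axiom (T1): ∅ ∈ τ? Yes; X ∈ τ? Yes.
Axiom (T2/T3): check pairwise unions and intersections of members of τ.
Counterexample for (T3): {x90, x91, x92} ∩ {x91, x92, x93} = {x91, x92} ∉ τ. Therefore τ is NOT a topology.


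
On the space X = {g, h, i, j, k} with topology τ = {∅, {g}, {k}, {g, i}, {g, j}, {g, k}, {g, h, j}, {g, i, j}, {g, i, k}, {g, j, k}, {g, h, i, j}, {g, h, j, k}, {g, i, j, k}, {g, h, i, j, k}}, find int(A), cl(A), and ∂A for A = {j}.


int(A) = ∅, cl(A) = {h, j}, ∂A = {h, j}.

Closed sets in (X, τ) are complements of opens:
  closed(X, τ) = {∅, {h}, {i}, {k}, {h, i}, {h, j}, {h, k}, {i, k}, {h, i, j}, {h, i, k}, {h, j, k}, {g, h, i, j}, {h, i, j, k}, {g, h, i, j, k}}.
int(A) = ⋃ {U ∈ τ : U ⊆ A}. Opens contained in A: ∅.
Taking the union of these: int(A) = ∅.
cl(A) = ⋂ {C closed : A ⊆ C}. Closed sets containing A: {h, j}, {h, i, j}, {h, j, k}, {g, h, i, j}, {h, i, j, k}, {g, h, i, j, k}.
Intersecting these: cl(A) = {h, j}.
∂A = cl(A) ∖ int(A) = {h, j} ∖ ∅ = {h, j}.


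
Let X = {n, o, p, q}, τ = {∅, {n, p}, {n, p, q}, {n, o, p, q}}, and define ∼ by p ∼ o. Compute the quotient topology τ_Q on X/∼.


X/∼ = {[n], [o=p], [q]}; |τ_Q| = 2.

Equivalence classes: [n], [o=p], [q].
Quotient map π: X → X/∼ sends n ↦ [n], o ↦ [o=p], p ↦ [o=p], q ↦ [q].
For each subset V ⊆ X/∼, compute π^{-1}(V) ⊆ X and check whether π^{-1}(V) ∈ τ. V is open in τ_Q iff π^{-1}(V) ∈ τ.
  V = {}: π^{-1}(V) = ∅ ∈ τ ✓.
  V = {[n]}: π^{-1}(V) = {n} ∉ τ ✗.
  V = {[o=p]}: π^{-1}(V) = {o, p} ∉ τ ✗.
  V = {[n], [o=p]}: π^{-1}(V) = {n, o, p} ∉ τ ✗.
  V = {[q]}: π^{-1}(V) = {q} ∉ τ ✗.
  V = {[n], [q]}: π^{-1}(V) = {n, q} ∉ τ ✗.
  V = {[o=p], [q]}: π^{-1}(V) = {o, p, q} ∉ τ ✗.
  V = {[n], [o=p], [q]}: π^{-1}(V) = {n, o, p, q} ∈ τ ✓.
Open sets in the quotient: τ_Q = {{}, {[n], [o=p], [q]}} (2 elements).


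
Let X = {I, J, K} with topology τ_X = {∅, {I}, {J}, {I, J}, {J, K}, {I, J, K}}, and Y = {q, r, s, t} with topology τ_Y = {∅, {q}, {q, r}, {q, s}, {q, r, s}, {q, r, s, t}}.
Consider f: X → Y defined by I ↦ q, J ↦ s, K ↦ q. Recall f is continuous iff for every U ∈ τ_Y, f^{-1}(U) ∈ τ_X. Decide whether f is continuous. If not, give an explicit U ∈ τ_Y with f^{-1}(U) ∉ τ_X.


f is NOT continuous.

Compute f^{-1}(U) for each U ∈ τ_Y:
  U = ∅: f^{-1}(U) = ∅ ∈ τ_X ✓.
  U = {q}: f^{-1}(U) = {I, K} ∉ τ_X ✗.
  U = {q, r}: f^{-1}(U) = {I, K} ∉ τ_X ✗.
  U = {q, s}: f^{-1}(U) = {I, J, K} ∈ τ_X ✓.
  U = {q, r, s}: f^{-1}(U) = {I, J, K} ∈ τ_X ✓.
  U = {q, r, s, t}: f^{-1}(U) = {I, J, K} ∈ τ_X ✓.
Found U = {q} with f^{-1}(U) = {I, K} not in τ_X. Therefore f is NOT continuous.


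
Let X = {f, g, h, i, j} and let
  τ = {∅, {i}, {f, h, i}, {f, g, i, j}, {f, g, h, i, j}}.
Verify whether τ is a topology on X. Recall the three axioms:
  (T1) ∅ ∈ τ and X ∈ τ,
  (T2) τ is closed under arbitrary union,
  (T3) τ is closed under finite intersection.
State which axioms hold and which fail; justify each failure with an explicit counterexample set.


τ is NOT a topology on X.

Axiom (T1): ∅ ∈ τ? Yes; X ∈ τ? Yes.
Axiom (T2/T3): check pairwise unions and intersections of members of τ.
Counterexample for (T3): {f, h, i} ∩ {f, g, i, j} = {f, i} ∉ τ. Therefore τ is NOT a topology.


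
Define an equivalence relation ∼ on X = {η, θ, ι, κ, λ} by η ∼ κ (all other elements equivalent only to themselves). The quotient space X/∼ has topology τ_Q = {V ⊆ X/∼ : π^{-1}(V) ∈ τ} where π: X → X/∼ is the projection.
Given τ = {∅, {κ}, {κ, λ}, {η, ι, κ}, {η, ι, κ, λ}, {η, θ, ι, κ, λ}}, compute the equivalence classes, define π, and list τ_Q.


X/∼ = {[η=κ], [θ], [ι], [λ]}; |τ_Q| = 4.

Equivalence classes: [η=κ], [θ], [ι], [λ].
Quotient map π: X → X/∼ sends η ↦ [η=κ], θ ↦ [θ], ι ↦ [ι], κ ↦ [η=κ], λ ↦ [λ].
For each subset V ⊆ X/∼, compute π^{-1}(V) ⊆ X and check whether π^{-1}(V) ∈ τ. V is open in τ_Q iff π^{-1}(V) ∈ τ.
  V = {}: π^{-1}(V) = ∅ ∈ τ ✓.
  V = {[η=κ]}: π^{-1}(V) = {η, κ} ∉ τ ✗.
  V = {[θ]}: π^{-1}(V) = {θ} ∉ τ ✗.
  V = {[η=κ], [θ]}: π^{-1}(V) = {η, θ, κ} ∉ τ ✗.
  V = {[ι]}: π^{-1}(V) = {ι} ∉ τ ✗.
  V = {[η=κ], [ι]}: π^{-1}(V) = {η, ι, κ} ∈ τ ✓.
  V = {[θ], [ι]}: π^{-1}(V) = {θ, ι} ∉ τ ✗.
  V = {[η=κ], [θ], [ι]}: π^{-1}(V) = {η, θ, ι, κ} ∉ τ ✗.
  V = {[λ]}: π^{-1}(V) = {λ} ∉ τ ✗.
  V = {[η=κ], [λ]}: π^{-1}(V) = {η, κ, λ} ∉ τ ✗.
  V = {[θ], [λ]}: π^{-1}(V) = {θ, λ} ∉ τ ✗.
  V = {[η=κ], [θ], [λ]}: π^{-1}(V) = {η, θ, κ, λ} ∉ τ ✗.
  V = {[ι], [λ]}: π^{-1}(V) = {ι, λ} ∉ τ ✗.
  V = {[η=κ], [ι], [λ]}: π^{-1}(V) = {η, ι, κ, λ} ∈ τ ✓.
  V = {[θ], [ι], [λ]}: π^{-1}(V) = {θ, ι, λ} ∉ τ ✗.
  V = {[η=κ], [θ], [ι], [λ]}: π^{-1}(V) = {η, θ, ι, κ, λ} ∈ τ ✓.
Open sets in the quotient: τ_Q = {{}, {[η=κ], [ι]}, {[η=κ], [ι], [λ]}, {[η=κ], [θ], [ι], [λ]}} (4 elements).


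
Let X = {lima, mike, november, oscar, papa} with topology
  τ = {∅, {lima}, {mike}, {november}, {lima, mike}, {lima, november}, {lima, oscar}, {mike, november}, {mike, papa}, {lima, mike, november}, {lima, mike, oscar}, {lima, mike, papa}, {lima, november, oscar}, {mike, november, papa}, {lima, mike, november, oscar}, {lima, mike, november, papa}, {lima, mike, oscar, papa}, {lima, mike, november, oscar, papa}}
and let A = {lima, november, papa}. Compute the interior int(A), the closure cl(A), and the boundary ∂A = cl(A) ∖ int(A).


int(A) = {lima, november}, cl(A) = {lima, november, oscar, papa}, ∂A = {oscar, papa}.

Closed sets in (X, τ) are complements of opens:
  closed(X, τ) = {∅, {november}, {oscar}, {papa}, {lima, oscar}, {mike, papa}, {november, oscar}, {november, papa}, {oscar, papa}, {lima, november, oscar}, {lima, oscar, papa}, {mike, november, papa}, {mike, oscar, papa}, {november, oscar, papa}, {lima, mike, oscar, papa}, {lima, november, oscar, papa}, {mike, november, oscar, papa}, {lima, mike, november, oscar, papa}}.
int(A) = ⋃ {U ∈ τ : U ⊆ A}. Opens contained in A: ∅, {lima}, {november}, {lima, november}.
Taking the union of these: int(A) = {lima, november}.
cl(A) = ⋂ {C closed : A ⊆ C}. Closed sets containing A: {lima, november, oscar, papa}, {lima, mike, november, oscar, papa}.
Intersecting these: cl(A) = {lima, november, oscar, papa}.
∂A = cl(A) ∖ int(A) = {lima, november, oscar, papa} ∖ {lima, november} = {oscar, papa}.


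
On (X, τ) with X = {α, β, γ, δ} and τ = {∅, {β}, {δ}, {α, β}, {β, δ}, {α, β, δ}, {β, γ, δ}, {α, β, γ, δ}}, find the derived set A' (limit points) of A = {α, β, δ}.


A' = {α, γ}

For each x ∈ X, list the open sets U ∈ τ with x ∈ U, then check whether U ∩ (A ∖ {x}) ≠ ∅ for every such U.
  x = α: opens ∋ x are {α, β}, {α, β, δ}, {α, β, γ, δ}; each meets A ∖ {α}, so x IS a limit point.
  x = β: open {β} ∋ x has {β} ∩ (A ∖ {β}) = ∅, so x is NOT a limit point.
  x = γ: opens ∋ x are {β, γ, δ}, {α, β, γ, δ}; each meets A ∖ {γ}, so x IS a limit point.
  x = δ: open {δ} ∋ x has {δ} ∩ (A ∖ {δ}) = ∅, so x is NOT a limit point.
Collecting: A' = {α, γ}.


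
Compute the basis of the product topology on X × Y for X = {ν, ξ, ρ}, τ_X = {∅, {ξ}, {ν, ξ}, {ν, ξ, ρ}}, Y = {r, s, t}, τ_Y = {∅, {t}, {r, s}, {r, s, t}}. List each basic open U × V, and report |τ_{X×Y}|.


Basis B = {∅ × ∅, {ξ} × {t}, {ν, ξ} × {t}, {ξ} × {r, s}, {ν, ξ, ρ} × {t}, {ξ} × {r, s, t}, {ν, ξ} × {r, s}, {ν, ξ} × {r, s, t}, {ν, ξ, ρ} × {r, s}, {ν, ξ, ρ} × {r, s, t}}; |τ_{X×Y}| = 16.

Enumerate products U × V with U ∈ τ_X, V ∈ τ_Y (deduplicated):
  ∅ × ∅ = {} (∅)
  {ξ} × {t} = {(ξ,t)}
  {ν, ξ} × {t} = {(ν,t), (ξ,t)}
  {ξ} × {r, s} = {(ξ,r), (ξ,s)}
  {ν, ξ, ρ} × {t} = {(ν,t), (ξ,t), (ρ,t)}
  {ξ} × {r, s, t} = {(ξ,r), (ξ,s), (ξ,t)}
  {ν, ξ} × {r, s} = {(ν,r), (ν,s), (ξ,r), (ξ,s)}
  {ν, ξ} × {r, s, t} = {(ν,r), (ν,s), (ν,t), (ξ,r), (ξ,s), (ξ,t)}
  {ν, ξ, ρ} × {r, s} = {(ν,r), (ν,s), (ξ,r), (ξ,s), (ρ,r), (ρ,s)}
  {ν, ξ, ρ} × {r, s, t} = {(ν,r), (ν,s), (ν,t), (ξ,r), (ξ,s), (ξ,t), (ρ,r), (ρ,s), (ρ,t)}
These 10 distinct sets form the basis B.
Close under arbitrary unions to get τ_{X×Y}; counting gives |τ_{X×Y}| = 16.


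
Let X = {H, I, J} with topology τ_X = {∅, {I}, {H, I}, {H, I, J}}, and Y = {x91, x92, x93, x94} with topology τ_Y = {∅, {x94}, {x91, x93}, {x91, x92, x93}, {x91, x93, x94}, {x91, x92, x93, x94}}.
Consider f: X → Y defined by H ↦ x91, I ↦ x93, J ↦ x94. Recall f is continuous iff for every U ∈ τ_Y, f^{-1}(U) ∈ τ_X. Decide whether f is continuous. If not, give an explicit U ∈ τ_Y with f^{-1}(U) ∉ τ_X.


f is NOT continuous.

Compute f^{-1}(U) for each U ∈ τ_Y:
  U = ∅: f^{-1}(U) = ∅ ∈ τ_X ✓.
  U = {x94}: f^{-1}(U) = {J} ∉ τ_X ✗.
  U = {x91, x93}: f^{-1}(U) = {H, I} ∈ τ_X ✓.
  U = {x91, x92, x93}: f^{-1}(U) = {H, I} ∈ τ_X ✓.
  U = {x91, x93, x94}: f^{-1}(U) = {H, I, J} ∈ τ_X ✓.
  U = {x91, x92, x93, x94}: f^{-1}(U) = {H, I, J} ∈ τ_X ✓.
Found U = {x94} with f^{-1}(U) = {J} not in τ_X. Therefore f is NOT continuous.


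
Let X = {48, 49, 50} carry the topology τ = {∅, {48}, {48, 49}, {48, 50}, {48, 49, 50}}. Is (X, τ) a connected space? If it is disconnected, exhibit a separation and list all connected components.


(X, τ) is connected.

Find clopen sets (U ∈ τ with X ∖ U ∈ τ):
  U = ∅, X ∖ U = {48, 49, 50} — both open, so U is clopen.
  U = {48, 49, 50}, X ∖ U = ∅ — both open, so U is clopen.
Only trivial clopens (∅ and X) exist, so (X, τ) is connected.
Compute connected components by grouping points that agree on all clopens:
  component: {48, 49, 50}


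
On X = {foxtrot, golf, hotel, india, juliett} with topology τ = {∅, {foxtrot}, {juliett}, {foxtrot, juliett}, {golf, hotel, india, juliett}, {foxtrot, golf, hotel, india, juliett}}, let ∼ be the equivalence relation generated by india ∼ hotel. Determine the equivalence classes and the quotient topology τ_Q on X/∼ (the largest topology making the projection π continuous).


X/∼ = {[foxtrot], [golf], [hotel=india], [juliett]}; |τ_Q| = 6.

Equivalence classes: [foxtrot], [golf], [hotel=india], [juliett].
Quotient map π: X → X/∼ sends foxtrot ↦ [foxtrot], golf ↦ [golf], hotel ↦ [hotel=india], india ↦ [hotel=india], juliett ↦ [juliett].
For each subset V ⊆ X/∼, compute π^{-1}(V) ⊆ X and check whether π^{-1}(V) ∈ τ. V is open in τ_Q iff π^{-1}(V) ∈ τ.
  V = {}: π^{-1}(V) = ∅ ∈ τ ✓.
  V = {[foxtrot]}: π^{-1}(V) = {foxtrot} ∈ τ ✓.
  V = {[golf]}: π^{-1}(V) = {golf} ∉ τ ✗.
  V = {[foxtrot], [golf]}: π^{-1}(V) = {foxtrot, golf} ∉ τ ✗.
  V = {[hotel=india]}: π^{-1}(V) = {hotel, india} ∉ τ ✗.
  V = {[foxtrot], [hotel=india]}: π^{-1}(V) = {foxtrot, hotel, india} ∉ τ ✗.
  V = {[golf], [hotel=india]}: π^{-1}(V) = {golf, hotel, india} ∉ τ ✗.
  V = {[foxtrot], [golf], [hotel=india]}: π^{-1}(V) = {foxtrot, golf, hotel, india} ∉ τ ✗.
  V = {[juliett]}: π^{-1}(V) = {juliett} ∈ τ ✓.
  V = {[foxtrot], [juliett]}: π^{-1}(V) = {foxtrot, juliett} ∈ τ ✓.
  V = {[golf], [juliett]}: π^{-1}(V) = {golf, juliett} ∉ τ ✗.
  V = {[foxtrot], [golf], [juliett]}: π^{-1}(V) = {foxtrot, golf, juliett} ∉ τ ✗.
  V = {[hotel=india], [juliett]}: π^{-1}(V) = {hotel, india, juliett} ∉ τ ✗.
  V = {[foxtrot], [hotel=india], [juliett]}: π^{-1}(V) = {foxtrot, hotel, india, juliett} ∉ τ ✗.
  V = {[golf], [hotel=india], [juliett]}: π^{-1}(V) = {golf, hotel, india, juliett} ∈ τ ✓.
  V = {[foxtrot], [golf], [hotel=india], [juliett]}: π^{-1}(V) = {foxtrot, golf, hotel, india, juliett} ∈ τ ✓.
Open sets in the quotient: τ_Q = {{}, {[foxtrot]}, {[juliett]}, {[foxtrot], [juliett]}, {[golf], [hotel=india], [juliett]}, {[foxtrot], [golf], [hotel=india], [juliett]}} (6 elements).


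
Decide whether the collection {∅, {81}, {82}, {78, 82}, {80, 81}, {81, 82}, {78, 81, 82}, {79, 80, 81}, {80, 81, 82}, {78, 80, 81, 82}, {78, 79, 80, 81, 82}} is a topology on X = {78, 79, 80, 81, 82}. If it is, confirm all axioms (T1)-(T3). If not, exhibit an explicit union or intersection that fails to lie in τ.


τ is NOT a topology on X.

Axiom (T1): ∅ ∈ τ? Yes; X ∈ τ? Yes.
Axiom (T2/T3): check pairwise unions and intersections of members of τ.
Counterexample for (T2): {82} ∪ {79, 80, 81} = {79, 80, 81, 82} ∉ τ. Therefore τ is NOT a topology.


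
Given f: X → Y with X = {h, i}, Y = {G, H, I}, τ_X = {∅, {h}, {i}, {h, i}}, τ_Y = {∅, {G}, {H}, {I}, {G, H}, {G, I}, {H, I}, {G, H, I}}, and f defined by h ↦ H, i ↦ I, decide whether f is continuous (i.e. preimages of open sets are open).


f IS continuous.

Compute f^{-1}(U) for each U ∈ τ_Y:
  U = ∅: f^{-1}(U) = ∅ ∈ τ_X ✓.
  U = {G}: f^{-1}(U) = ∅ ∈ τ_X ✓.
  U = {H}: f^{-1}(U) = {h} ∈ τ_X ✓.
  U = {I}: f^{-1}(U) = {i} ∈ τ_X ✓.
  U = {G, H}: f^{-1}(U) = {h} ∈ τ_X ✓.
  U = {G, I}: f^{-1}(U) = {i} ∈ τ_X ✓.
  U = {H, I}: f^{-1}(U) = {h, i} ∈ τ_X ✓.
  U = {G, H, I}: f^{-1}(U) = {h, i} ∈ τ_X ✓.
Every preimage lies in τ_X, so f IS continuous.


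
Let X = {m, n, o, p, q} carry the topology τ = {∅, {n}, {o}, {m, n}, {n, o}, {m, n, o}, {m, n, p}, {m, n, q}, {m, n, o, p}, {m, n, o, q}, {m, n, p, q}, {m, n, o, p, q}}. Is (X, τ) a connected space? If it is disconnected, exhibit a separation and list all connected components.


(X, τ) is disconnected; components = [{o}, {m, n, p, q}].

Find clopen sets (U ∈ τ with X ∖ U ∈ τ):
  U = ∅, X ∖ U = {m, n, o, p, q} — both open, so U is clopen.
  U = {o}, X ∖ U = {m, n, p, q} — both open, so U is clopen.
  U = {m, n, p, q}, X ∖ U = {o} — both open, so U is clopen.
  U = {m, n, o, p, q}, X ∖ U = ∅ — both open, so U is clopen.
Nontrivial clopen(s) exist: e.g. {m, n, p, q}. So (X, τ) is disconnected.
Compute connected components by grouping points that agree on all clopens:
  component: {o}
  component: {m, n, p, q}


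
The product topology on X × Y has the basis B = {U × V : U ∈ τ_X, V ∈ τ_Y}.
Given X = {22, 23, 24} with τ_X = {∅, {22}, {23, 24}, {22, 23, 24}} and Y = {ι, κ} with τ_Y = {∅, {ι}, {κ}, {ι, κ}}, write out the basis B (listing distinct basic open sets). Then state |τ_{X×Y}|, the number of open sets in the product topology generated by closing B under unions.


Basis B = {∅ × ∅, {22} × {ι}, {22} × {κ}, {22} × {ι, κ}, {23, 24} × {ι}, {23, 24} × {κ}, {22, 23, 24} × {ι}, {22, 23, 24} × {κ}, {23, 24} × {ι, κ}, {22, 23, 24} × {ι, κ}}; |τ_{X×Y}| = 16.

Enumerate products U × V with U ∈ τ_X, V ∈ τ_Y (deduplicated):
  ∅ × ∅ = {} (∅)
  {22} × {ι} = {(22,ι)}
  {22} × {κ} = {(22,κ)}
  {22} × {ι, κ} = {(22,ι), (22,κ)}
  {23, 24} × {ι} = {(23,ι), (24,ι)}
  {23, 24} × {κ} = {(23,κ), (24,κ)}
  {22, 23, 24} × {ι} = {(22,ι), (23,ι), (24,ι)}
  {22, 23, 24} × {κ} = {(22,κ), (23,κ), (24,κ)}
  {23, 24} × {ι, κ} = {(23,ι), (23,κ), (24,ι), (24,κ)}
  {22, 23, 24} × {ι, κ} = {(22,ι), (22,κ), (23,ι), (23,κ), (24,ι), (24,κ)}
These 10 distinct sets form the basis B.
Close under arbitrary unions to get τ_{X×Y}; counting gives |τ_{X×Y}| = 16.


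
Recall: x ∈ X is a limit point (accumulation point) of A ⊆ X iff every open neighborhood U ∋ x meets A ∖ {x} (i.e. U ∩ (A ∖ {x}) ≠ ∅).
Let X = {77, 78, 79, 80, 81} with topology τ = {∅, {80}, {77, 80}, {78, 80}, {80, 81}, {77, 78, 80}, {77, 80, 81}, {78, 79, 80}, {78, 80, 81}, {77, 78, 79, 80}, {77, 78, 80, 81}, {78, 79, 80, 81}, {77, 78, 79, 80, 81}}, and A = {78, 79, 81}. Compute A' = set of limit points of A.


A' = {79}

For each x ∈ X, list the open sets U ∈ τ with x ∈ U, then check whether U ∩ (A ∖ {x}) ≠ ∅ for every such U.
  x = 77: open {77, 80} ∋ x has {77, 80} ∩ (A ∖ {77}) = ∅, so x is NOT a limit point.
  x = 78: open {78, 80} ∋ x has {78, 80} ∩ (A ∖ {78}) = ∅, so x is NOT a limit point.
  x = 79: opens ∋ x are {78, 79, 80}, {77, 78, 79, 80}, {78, 79, 80, 81}, {77, 78, 79, 80, 81}; each meets A ∖ {79}, so x IS a limit point.
  x = 80: open {80} ∋ x has {80} ∩ (A ∖ {80}) = ∅, so x is NOT a limit point.
  x = 81: open {80, 81} ∋ x has {80, 81} ∩ (A ∖ {81}) = ∅, so x is NOT a limit point.
Collecting: A' = {79}.


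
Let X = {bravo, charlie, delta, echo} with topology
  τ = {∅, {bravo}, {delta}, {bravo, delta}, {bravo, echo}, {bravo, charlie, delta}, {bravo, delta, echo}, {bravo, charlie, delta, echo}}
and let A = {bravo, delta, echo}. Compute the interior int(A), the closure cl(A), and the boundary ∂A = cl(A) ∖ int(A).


int(A) = {bravo, delta, echo}, cl(A) = {bravo, charlie, delta, echo}, ∂A = {charlie}.

Closed sets in (X, τ) are complements of opens:
  closed(X, τ) = {∅, {charlie}, {echo}, {charlie, delta}, {charlie, echo}, {bravo, charlie, echo}, {charlie, delta, echo}, {bravo, charlie, delta, echo}}.
int(A) = ⋃ {U ∈ τ : U ⊆ A}. Opens contained in A: ∅, {bravo}, {delta}, {bravo, delta}, {bravo, echo}, {bravo, delta, echo}.
Taking the union of these: int(A) = {bravo, delta, echo}.
cl(A) = ⋂ {C closed : A ⊆ C}. Closed sets containing A: {bravo, charlie, delta, echo}.
Intersecting these: cl(A) = {bravo, charlie, delta, echo}.
∂A = cl(A) ∖ int(A) = {bravo, charlie, delta, echo} ∖ {bravo, delta, echo} = {charlie}.


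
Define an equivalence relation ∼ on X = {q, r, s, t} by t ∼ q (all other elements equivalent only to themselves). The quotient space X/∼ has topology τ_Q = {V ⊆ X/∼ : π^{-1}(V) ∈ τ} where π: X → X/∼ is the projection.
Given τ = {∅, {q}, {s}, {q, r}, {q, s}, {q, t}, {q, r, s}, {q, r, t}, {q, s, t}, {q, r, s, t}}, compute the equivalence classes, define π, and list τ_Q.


X/∼ = {[q=t], [r], [s]}; |τ_Q| = 6.

Equivalence classes: [q=t], [r], [s].
Quotient map π: X → X/∼ sends q ↦ [q=t], r ↦ [r], s ↦ [s], t ↦ [q=t].
For each subset V ⊆ X/∼, compute π^{-1}(V) ⊆ X and check whether π^{-1}(V) ∈ τ. V is open in τ_Q iff π^{-1}(V) ∈ τ.
  V = {}: π^{-1}(V) = ∅ ∈ τ ✓.
  V = {[q=t]}: π^{-1}(V) = {q, t} ∈ τ ✓.
  V = {[r]}: π^{-1}(V) = {r} ∉ τ ✗.
  V = {[q=t], [r]}: π^{-1}(V) = {q, r, t} ∈ τ ✓.
  V = {[s]}: π^{-1}(V) = {s} ∈ τ ✓.
  V = {[q=t], [s]}: π^{-1}(V) = {q, s, t} ∈ τ ✓.
  V = {[r], [s]}: π^{-1}(V) = {r, s} ∉ τ ✗.
  V = {[q=t], [r], [s]}: π^{-1}(V) = {q, r, s, t} ∈ τ ✓.
Open sets in the quotient: τ_Q = {{}, {[q=t]}, {[q=t], [r]}, {[s]}, {[q=t], [s]}, {[q=t], [r], [s]}} (6 elements).


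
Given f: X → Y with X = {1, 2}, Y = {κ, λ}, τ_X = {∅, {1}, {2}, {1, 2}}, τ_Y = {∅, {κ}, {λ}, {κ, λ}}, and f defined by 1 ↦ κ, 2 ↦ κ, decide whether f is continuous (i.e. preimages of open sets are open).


f IS continuous.

Compute f^{-1}(U) for each U ∈ τ_Y:
  U = ∅: f^{-1}(U) = ∅ ∈ τ_X ✓.
  U = {κ}: f^{-1}(U) = {1, 2} ∈ τ_X ✓.
  U = {λ}: f^{-1}(U) = ∅ ∈ τ_X ✓.
  U = {κ, λ}: f^{-1}(U) = {1, 2} ∈ τ_X ✓.
Every preimage lies in τ_X, so f IS continuous.


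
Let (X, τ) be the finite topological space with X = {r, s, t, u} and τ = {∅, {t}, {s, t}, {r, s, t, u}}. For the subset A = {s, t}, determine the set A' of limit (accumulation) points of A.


A' = {r, s, u}

For each x ∈ X, list the open sets U ∈ τ with x ∈ U, then check whether U ∩ (A ∖ {x}) ≠ ∅ for every such U.
  x = r: opens ∋ x are {r, s, t, u}; each meets A ∖ {r}, so x IS a limit point.
  x = s: opens ∋ x are {s, t}, {r, s, t, u}; each meets A ∖ {s}, so x IS a limit point.
  x = t: open {t} ∋ x has {t} ∩ (A ∖ {t}) = ∅, so x is NOT a limit point.
  x = u: opens ∋ x are {r, s, t, u}; each meets A ∖ {u}, so x IS a limit point.
Collecting: A' = {r, s, u}.


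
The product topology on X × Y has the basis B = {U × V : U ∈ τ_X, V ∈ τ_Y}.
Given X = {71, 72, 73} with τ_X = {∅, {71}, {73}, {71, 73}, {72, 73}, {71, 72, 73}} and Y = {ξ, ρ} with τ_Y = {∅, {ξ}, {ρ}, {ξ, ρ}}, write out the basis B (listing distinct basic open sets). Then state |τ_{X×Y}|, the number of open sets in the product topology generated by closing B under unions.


Basis B = {∅ × ∅, {71} × {ξ}, {71} × {ρ}, {73} × {ξ}, {73} × {ρ}, {71} × {ξ, ρ}, {71, 73} × {ξ}, {71, 73} × {ρ}, {72, 73} × {ξ}, {72, 73} × {ρ}, {73} × {ξ, ρ}, {71, 72, 73} × {ξ}, {71, 72, 73} × {ρ}, {71, 73} × {ξ, ρ}, {72, 73} × {ξ, ρ}, {71, 72, 73} × {ξ, ρ}}; |τ_{X×Y}| = 36.

Enumerate products U × V with U ∈ τ_X, V ∈ τ_Y (deduplicated):
  ∅ × ∅ = {} (∅)
  {71} × {ξ} = {(71,ξ)}
  {71} × {ρ} = {(71,ρ)}
  {73} × {ξ} = {(73,ξ)}
  {73} × {ρ} = {(73,ρ)}
  {71} × {ξ, ρ} = {(71,ξ), (71,ρ)}
  {71, 73} × {ξ} = {(71,ξ), (73,ξ)}
  {71, 73} × {ρ} = {(71,ρ), (73,ρ)}
  {72, 73} × {ξ} = {(72,ξ), (73,ξ)}
  {72, 73} × {ρ} = {(72,ρ), (73,ρ)}
  {73} × {ξ, ρ} = {(73,ξ), (73,ρ)}
  {71, 72, 73} × {ξ} = {(71,ξ), (72,ξ), (73,ξ)}
  {71, 72, 73} × {ρ} = {(71,ρ), (72,ρ), (73,ρ)}
  {71, 73} × {ξ, ρ} = {(71,ξ), (71,ρ), (73,ξ), (73,ρ)}
  {72, 73} × {ξ, ρ} = {(72,ξ), (72,ρ), (73,ξ), (73,ρ)}
  {71, 72, 73} × {ξ, ρ} = {(71,ξ), (71,ρ), (72,ξ), (72,ρ), (73,ξ), (73,ρ)}
These 16 distinct sets form the basis B.
Close under arbitrary unions to get τ_{X×Y}; counting gives |τ_{X×Y}| = 36.
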